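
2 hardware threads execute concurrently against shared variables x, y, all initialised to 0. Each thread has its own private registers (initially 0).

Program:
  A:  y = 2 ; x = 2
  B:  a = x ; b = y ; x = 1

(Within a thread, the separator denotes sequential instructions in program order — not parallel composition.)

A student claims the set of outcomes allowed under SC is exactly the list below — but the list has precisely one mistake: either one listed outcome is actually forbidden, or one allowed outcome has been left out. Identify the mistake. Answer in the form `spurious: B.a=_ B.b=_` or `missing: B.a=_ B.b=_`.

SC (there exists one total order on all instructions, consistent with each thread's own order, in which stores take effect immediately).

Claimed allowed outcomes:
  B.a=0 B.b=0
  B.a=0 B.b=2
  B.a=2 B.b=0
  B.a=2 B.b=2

spurious: B.a=2 B.b=0

outcome vector order: (B.a,B.b)
[SC] allowed = {<0 0>; <0 2>; <2 2>}
claimed∖SC = {<2 0>}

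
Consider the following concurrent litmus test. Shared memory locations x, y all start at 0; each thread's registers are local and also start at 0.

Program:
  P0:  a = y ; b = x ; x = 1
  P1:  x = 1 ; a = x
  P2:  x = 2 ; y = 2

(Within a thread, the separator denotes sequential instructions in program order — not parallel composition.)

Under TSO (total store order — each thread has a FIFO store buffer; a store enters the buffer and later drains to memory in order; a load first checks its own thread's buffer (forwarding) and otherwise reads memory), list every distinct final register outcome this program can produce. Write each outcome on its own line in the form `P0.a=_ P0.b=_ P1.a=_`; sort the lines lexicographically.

P0.a=0 P0.b=0 P1.a=1
P0.a=0 P0.b=0 P1.a=2
P0.a=0 P0.b=1 P1.a=1
P0.a=0 P0.b=1 P1.a=2
P0.a=0 P0.b=2 P1.a=1
P0.a=0 P0.b=2 P1.a=2
P0.a=2 P0.b=1 P1.a=1
P0.a=2 P0.b=2 P1.a=1
P0.a=2 P0.b=2 P1.a=2

outcome vector order: (P0.a,P0.b,P1.a)
|TSO outcomes| = 9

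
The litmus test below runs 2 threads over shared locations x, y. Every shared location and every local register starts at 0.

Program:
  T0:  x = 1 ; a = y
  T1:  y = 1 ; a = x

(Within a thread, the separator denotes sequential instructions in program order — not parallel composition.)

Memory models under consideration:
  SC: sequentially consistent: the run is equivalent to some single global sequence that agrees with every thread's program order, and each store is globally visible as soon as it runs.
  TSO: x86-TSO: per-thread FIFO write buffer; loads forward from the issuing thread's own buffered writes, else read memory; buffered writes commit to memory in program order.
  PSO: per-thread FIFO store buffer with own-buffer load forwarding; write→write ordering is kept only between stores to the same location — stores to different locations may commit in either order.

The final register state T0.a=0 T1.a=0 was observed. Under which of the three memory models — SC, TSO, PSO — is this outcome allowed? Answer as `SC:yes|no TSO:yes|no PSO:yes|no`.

SC:no TSO:yes PSO:yes

outcome vector order: (T0.a,T1.a)
SC (3): (0,1) (1,0) (1,1)
TSO (4): (0,0) (0,1) (1,0) (1,1)
PSO (4): (0,0) (0,1) (1,0) (1,1)
target (0,0) ∈ {TSO,PSO}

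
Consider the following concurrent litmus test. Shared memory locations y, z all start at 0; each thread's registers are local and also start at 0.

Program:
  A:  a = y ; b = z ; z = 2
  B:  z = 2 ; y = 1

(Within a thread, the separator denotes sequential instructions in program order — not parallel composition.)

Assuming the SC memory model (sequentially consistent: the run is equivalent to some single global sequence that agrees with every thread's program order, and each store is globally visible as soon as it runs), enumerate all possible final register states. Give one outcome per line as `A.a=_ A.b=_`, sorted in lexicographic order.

A.a=0 A.b=0
A.a=0 A.b=2
A.a=1 A.b=2

outcome vector order: (A.a,A.b)
|SC outcomes| = 3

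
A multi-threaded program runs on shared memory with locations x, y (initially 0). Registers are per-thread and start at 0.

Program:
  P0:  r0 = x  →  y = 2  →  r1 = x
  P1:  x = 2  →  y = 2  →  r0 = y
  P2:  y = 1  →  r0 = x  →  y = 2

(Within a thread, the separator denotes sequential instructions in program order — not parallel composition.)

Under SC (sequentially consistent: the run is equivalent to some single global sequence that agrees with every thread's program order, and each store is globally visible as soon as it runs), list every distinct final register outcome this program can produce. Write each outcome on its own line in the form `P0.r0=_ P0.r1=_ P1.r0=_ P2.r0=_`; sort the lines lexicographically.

P0.r0=0 P0.r1=0 P1.r0=1 P2.r0=2
P0.r0=0 P0.r1=0 P1.r0=2 P2.r0=0
P0.r0=0 P0.r1=0 P1.r0=2 P2.r0=2
P0.r0=0 P0.r1=2 P1.r0=1 P2.r0=2
P0.r0=0 P0.r1=2 P1.r0=2 P2.r0=0
P0.r0=0 P0.r1=2 P1.r0=2 P2.r0=2
P0.r0=2 P0.r1=2 P1.r0=1 P2.r0=2
P0.r0=2 P0.r1=2 P1.r0=2 P2.r0=0
P0.r0=2 P0.r1=2 P1.r0=2 P2.r0=2

outcome vector order: (P0.r0,P0.r1,P1.r0,P2.r0)
|SC outcomes| = 9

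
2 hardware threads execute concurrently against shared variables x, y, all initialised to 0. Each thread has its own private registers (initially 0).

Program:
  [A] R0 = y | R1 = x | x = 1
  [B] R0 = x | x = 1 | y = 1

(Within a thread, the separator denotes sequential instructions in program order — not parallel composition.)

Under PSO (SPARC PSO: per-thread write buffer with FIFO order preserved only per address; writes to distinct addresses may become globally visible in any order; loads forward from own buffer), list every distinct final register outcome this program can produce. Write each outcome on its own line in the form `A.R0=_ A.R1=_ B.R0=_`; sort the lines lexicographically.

A.R0=0 A.R1=0 B.R0=0
A.R0=0 A.R1=0 B.R0=1
A.R0=0 A.R1=1 B.R0=0
A.R0=1 A.R1=0 B.R0=0
A.R0=1 A.R1=1 B.R0=0

outcome vector order: (A.R0,A.R1,B.R0)
|PSO outcomes| = 5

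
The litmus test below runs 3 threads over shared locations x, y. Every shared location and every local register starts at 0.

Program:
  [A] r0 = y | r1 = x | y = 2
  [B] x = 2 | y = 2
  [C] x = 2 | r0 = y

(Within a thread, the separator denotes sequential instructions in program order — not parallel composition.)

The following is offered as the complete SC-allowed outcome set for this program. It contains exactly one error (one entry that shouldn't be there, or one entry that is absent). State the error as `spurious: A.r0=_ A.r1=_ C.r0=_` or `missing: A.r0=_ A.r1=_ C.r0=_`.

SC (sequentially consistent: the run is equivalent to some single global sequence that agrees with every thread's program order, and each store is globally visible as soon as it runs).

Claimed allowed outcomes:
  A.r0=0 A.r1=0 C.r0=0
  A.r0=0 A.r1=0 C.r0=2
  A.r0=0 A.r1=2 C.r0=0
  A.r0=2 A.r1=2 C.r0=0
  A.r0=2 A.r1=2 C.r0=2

outcome vector order: (A.r0,A.r1,C.r0)
SC (6): <0 0 0> <0 0 2> <0 2 0> <0 2 2> <2 2 0> <2 2 2>
SC∖claimed = {<0 2 2>}

missing: A.r0=0 A.r1=2 C.r0=2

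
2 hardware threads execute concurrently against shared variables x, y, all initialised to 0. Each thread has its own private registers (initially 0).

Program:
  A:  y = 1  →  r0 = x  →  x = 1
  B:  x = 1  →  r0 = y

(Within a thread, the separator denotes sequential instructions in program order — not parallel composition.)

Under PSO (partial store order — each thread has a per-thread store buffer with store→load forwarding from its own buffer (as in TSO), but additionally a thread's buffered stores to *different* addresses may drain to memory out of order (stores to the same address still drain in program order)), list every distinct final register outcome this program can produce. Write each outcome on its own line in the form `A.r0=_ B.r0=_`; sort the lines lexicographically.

outcome vector order: (A.r0,B.r0)
|PSO outcomes| = 4

A.r0=0 B.r0=0
A.r0=0 B.r0=1
A.r0=1 B.r0=0
A.r0=1 B.r0=1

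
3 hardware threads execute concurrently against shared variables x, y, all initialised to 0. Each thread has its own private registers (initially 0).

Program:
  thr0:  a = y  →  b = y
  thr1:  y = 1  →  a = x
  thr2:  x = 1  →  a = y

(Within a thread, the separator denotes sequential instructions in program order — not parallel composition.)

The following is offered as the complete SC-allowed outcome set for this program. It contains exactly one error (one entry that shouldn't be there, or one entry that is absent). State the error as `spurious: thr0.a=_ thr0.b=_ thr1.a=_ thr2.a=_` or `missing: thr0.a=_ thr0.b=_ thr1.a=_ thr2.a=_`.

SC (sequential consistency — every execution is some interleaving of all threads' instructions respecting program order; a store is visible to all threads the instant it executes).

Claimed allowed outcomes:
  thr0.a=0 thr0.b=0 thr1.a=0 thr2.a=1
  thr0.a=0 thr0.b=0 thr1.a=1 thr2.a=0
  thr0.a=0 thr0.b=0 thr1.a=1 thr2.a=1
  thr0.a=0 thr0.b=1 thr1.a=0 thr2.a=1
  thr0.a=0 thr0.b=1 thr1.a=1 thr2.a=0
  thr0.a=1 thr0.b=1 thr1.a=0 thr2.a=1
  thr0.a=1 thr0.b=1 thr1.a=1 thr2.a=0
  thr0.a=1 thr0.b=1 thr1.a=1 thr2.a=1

missing: thr0.a=0 thr0.b=1 thr1.a=1 thr2.a=1

outcome vector order: (thr0.a,thr0.b,thr1.a,thr2.a)
under SC → <0 0 0 1> <0 0 1 0> <0 0 1 1> <0 1 0 1> <0 1 1 0> <0 1 1 1> <1 1 0 1> <1 1 1 0> <1 1 1 1>
SC∖claimed = {<0 1 1 1>}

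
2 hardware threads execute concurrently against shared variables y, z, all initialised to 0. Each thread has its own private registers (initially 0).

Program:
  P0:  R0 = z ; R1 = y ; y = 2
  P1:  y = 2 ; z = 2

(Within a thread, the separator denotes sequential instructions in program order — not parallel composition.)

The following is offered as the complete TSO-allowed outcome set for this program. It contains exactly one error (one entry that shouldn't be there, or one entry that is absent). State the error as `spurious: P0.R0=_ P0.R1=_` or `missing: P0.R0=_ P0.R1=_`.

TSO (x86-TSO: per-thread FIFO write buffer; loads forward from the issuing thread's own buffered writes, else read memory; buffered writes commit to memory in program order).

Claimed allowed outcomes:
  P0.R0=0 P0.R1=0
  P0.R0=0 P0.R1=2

missing: P0.R0=2 P0.R1=2

outcome vector order: (P0.R0,P0.R1)
TSO: 3 outcomes — {(0,0); (0,2); (2,2)}
TSO∖claimed = {(2,2)}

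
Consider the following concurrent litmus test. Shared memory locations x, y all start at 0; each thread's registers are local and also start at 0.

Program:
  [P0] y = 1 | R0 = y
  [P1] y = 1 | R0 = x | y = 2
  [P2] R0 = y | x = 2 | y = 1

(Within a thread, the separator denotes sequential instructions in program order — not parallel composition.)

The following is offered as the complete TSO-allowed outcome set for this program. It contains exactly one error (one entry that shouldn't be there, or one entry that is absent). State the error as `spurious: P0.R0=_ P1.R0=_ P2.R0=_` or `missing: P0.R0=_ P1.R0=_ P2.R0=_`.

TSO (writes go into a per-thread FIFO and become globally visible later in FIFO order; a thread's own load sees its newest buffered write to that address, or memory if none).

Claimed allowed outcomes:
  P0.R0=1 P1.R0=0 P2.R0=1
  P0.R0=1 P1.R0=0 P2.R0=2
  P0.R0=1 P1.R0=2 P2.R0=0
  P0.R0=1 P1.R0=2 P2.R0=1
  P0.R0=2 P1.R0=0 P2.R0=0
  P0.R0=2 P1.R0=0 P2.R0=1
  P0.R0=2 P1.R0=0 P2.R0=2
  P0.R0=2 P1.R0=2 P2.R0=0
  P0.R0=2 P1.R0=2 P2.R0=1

outcome vector order: (P0.R0,P1.R0,P2.R0)
under TSO → 100, 101, 102, 120, 121, 200, 201, 202, 220, 221
TSO∖claimed = {100}

missing: P0.R0=1 P1.R0=0 P2.R0=0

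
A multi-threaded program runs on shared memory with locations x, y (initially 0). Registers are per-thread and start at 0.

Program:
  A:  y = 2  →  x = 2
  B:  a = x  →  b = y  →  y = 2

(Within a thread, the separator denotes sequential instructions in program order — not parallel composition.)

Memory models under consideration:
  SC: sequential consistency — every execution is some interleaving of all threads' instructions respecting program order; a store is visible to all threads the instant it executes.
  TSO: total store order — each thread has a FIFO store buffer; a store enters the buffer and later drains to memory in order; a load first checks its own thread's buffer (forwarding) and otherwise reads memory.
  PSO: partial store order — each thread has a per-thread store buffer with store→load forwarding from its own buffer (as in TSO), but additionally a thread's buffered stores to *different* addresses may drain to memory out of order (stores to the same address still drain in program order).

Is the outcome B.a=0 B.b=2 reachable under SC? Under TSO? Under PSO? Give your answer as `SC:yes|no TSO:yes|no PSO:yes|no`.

SC:yes TSO:yes PSO:yes

outcome vector order: (B.a,B.b)
under SC → 0/0 0/2 2/2
under TSO → 0/0 0/2 2/2
under PSO → 0/0 0/2 2/0 2/2
target 0/2 ∈ {SC,TSO,PSO}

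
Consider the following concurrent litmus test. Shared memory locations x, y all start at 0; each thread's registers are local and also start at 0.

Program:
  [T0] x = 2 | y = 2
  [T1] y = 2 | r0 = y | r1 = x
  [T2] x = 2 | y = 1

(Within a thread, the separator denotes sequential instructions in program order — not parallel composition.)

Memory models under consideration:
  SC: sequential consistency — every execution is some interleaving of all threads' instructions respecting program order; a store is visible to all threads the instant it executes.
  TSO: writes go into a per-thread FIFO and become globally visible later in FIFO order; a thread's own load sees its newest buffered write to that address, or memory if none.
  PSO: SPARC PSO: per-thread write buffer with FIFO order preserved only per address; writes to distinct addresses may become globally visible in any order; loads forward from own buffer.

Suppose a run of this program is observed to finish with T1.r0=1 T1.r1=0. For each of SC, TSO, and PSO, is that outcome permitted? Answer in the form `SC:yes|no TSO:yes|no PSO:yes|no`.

outcome vector order: (T1.r0,T1.r1)
under SC → (1,2), (2,0), (2,2)
under TSO → (1,2), (2,0), (2,2)
under PSO → (1,0), (1,2), (2,0), (2,2)
target (1,0) ∈ {PSO}

SC:no TSO:no PSO:yes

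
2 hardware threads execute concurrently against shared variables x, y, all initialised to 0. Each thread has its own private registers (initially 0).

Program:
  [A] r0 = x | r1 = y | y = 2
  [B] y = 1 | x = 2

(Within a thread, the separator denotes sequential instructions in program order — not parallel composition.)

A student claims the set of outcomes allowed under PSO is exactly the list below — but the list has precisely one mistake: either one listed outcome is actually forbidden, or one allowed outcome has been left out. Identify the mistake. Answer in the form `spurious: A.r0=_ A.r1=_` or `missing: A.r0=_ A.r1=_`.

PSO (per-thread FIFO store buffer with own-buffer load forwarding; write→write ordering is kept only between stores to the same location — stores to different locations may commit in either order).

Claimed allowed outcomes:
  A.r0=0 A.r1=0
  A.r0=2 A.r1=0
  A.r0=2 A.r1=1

missing: A.r0=0 A.r1=1

outcome vector order: (A.r0,A.r1)
[PSO] allowed = {<0 0> <0 1> <2 0> <2 1>}
PSO∖claimed = {<0 1>}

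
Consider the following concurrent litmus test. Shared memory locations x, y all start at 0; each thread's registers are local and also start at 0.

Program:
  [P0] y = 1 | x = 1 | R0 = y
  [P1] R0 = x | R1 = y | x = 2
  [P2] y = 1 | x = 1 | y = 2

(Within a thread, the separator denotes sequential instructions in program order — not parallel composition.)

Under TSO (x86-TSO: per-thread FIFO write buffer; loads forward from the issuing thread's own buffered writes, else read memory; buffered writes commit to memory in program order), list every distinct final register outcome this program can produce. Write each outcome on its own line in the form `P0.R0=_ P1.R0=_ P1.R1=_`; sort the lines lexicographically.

P0.R0=1 P1.R0=0 P1.R1=0
P0.R0=1 P1.R0=0 P1.R1=1
P0.R0=1 P1.R0=0 P1.R1=2
P0.R0=1 P1.R0=1 P1.R1=1
P0.R0=1 P1.R0=1 P1.R1=2
P0.R0=2 P1.R0=0 P1.R1=0
P0.R0=2 P1.R0=0 P1.R1=1
P0.R0=2 P1.R0=0 P1.R1=2
P0.R0=2 P1.R0=1 P1.R1=1
P0.R0=2 P1.R0=1 P1.R1=2

outcome vector order: (P0.R0,P1.R0,P1.R1)
|TSO outcomes| = 10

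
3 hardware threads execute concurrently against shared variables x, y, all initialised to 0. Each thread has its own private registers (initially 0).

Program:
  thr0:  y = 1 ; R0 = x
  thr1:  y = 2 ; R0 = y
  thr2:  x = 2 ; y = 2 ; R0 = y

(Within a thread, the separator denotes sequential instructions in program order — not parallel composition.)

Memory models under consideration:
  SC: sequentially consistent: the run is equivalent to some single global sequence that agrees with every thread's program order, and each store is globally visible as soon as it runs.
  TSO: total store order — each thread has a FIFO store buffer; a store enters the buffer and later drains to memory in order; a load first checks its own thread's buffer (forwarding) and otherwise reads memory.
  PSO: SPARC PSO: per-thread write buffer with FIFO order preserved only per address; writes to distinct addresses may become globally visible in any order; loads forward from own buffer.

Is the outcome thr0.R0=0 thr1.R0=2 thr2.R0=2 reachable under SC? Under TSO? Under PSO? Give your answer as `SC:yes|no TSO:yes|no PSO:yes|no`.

SC:yes TSO:yes PSO:yes

outcome vector order: (thr0.R0,thr1.R0,thr2.R0)
SC: 6 outcomes — {<0 1 2> <0 2 2> <2 1 1> <2 1 2> <2 2 1> <2 2 2>}
TSO: 8 outcomes — {<0 1 1> <0 1 2> <0 2 1> <0 2 2> <2 1 1> <2 1 2> <2 2 1> <2 2 2>}
PSO: 8 outcomes — {<0 1 1> <0 1 2> <0 2 1> <0 2 2> <2 1 1> <2 1 2> <2 2 1> <2 2 2>}
target <0 2 2> ∈ {SC,TSO,PSO}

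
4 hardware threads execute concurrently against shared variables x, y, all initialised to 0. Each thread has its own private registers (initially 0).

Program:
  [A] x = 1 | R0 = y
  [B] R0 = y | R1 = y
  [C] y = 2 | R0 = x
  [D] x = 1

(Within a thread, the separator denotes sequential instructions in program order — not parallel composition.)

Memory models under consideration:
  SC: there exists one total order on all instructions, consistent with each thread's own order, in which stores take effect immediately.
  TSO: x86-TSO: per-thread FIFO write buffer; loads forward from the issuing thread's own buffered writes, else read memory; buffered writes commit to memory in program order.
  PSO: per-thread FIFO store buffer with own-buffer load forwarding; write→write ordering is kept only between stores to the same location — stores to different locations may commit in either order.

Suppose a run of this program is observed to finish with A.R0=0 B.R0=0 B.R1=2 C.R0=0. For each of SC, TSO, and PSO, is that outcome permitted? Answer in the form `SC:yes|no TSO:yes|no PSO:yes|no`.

SC:no TSO:yes PSO:yes

outcome vector order: (A.R0,B.R0,B.R1,C.R0)
SC: 9 outcomes — {(0,0,0,1) (0,0,2,1) (0,2,2,1) (2,0,0,0) (2,0,0,1) (2,0,2,0) (2,0,2,1) (2,2,2,0) (2,2,2,1)}
TSO: 12 outcomes — {(0,0,0,0) (0,0,0,1) (0,0,2,0) (0,0,2,1) (0,2,2,0) (0,2,2,1) (2,0,0,0) (2,0,0,1) (2,0,2,0) (2,0,2,1) (2,2,2,0) (2,2,2,1)}
PSO: 12 outcomes — {(0,0,0,0) (0,0,0,1) (0,0,2,0) (0,0,2,1) (0,2,2,0) (0,2,2,1) (2,0,0,0) (2,0,0,1) (2,0,2,0) (2,0,2,1) (2,2,2,0) (2,2,2,1)}
target (0,0,2,0) ∈ {TSO,PSO}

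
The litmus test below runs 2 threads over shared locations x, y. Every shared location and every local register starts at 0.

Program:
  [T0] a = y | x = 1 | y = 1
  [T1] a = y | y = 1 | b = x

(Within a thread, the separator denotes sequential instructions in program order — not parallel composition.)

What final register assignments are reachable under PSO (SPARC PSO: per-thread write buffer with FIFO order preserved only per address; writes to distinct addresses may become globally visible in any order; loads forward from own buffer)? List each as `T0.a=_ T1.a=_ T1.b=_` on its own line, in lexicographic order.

outcome vector order: (T0.a,T1.a,T1.b)
|PSO outcomes| = 6

T0.a=0 T1.a=0 T1.b=0
T0.a=0 T1.a=0 T1.b=1
T0.a=0 T1.a=1 T1.b=0
T0.a=0 T1.a=1 T1.b=1
T0.a=1 T1.a=0 T1.b=0
T0.a=1 T1.a=0 T1.b=1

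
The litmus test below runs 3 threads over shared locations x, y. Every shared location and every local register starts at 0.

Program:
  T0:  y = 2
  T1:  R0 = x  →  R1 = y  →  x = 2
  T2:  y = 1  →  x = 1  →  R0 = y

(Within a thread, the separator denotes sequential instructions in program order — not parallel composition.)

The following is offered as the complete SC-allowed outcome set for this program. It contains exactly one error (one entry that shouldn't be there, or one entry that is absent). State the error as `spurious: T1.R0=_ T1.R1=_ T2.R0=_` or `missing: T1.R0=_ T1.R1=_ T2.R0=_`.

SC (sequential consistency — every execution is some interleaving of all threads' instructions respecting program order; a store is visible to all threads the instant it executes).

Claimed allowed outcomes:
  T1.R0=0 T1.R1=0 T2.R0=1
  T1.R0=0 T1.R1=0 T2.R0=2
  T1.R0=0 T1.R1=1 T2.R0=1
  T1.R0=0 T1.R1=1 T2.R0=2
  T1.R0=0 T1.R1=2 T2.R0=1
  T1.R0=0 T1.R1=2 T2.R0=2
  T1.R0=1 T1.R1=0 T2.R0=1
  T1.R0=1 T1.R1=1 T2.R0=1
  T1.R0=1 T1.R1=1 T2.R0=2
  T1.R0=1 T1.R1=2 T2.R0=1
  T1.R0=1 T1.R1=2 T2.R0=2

spurious: T1.R0=1 T1.R1=0 T2.R0=1

outcome vector order: (T1.R0,T1.R1,T2.R0)
under SC → 0/0/1 0/0/2 0/1/1 0/1/2 0/2/1 0/2/2 1/1/1 1/1/2 1/2/1 1/2/2
claimed∖SC = {1/0/1}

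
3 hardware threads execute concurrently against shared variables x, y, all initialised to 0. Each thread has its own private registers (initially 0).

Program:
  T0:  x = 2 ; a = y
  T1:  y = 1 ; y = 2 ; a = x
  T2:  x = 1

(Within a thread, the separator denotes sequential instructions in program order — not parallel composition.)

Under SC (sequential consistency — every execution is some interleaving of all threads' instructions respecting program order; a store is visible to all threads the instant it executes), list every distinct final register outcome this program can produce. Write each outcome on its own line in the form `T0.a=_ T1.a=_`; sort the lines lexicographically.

T0.a=0 T1.a=1
T0.a=0 T1.a=2
T0.a=1 T1.a=1
T0.a=1 T1.a=2
T0.a=2 T1.a=0
T0.a=2 T1.a=1
T0.a=2 T1.a=2

outcome vector order: (T0.a,T1.a)
|SC outcomes| = 7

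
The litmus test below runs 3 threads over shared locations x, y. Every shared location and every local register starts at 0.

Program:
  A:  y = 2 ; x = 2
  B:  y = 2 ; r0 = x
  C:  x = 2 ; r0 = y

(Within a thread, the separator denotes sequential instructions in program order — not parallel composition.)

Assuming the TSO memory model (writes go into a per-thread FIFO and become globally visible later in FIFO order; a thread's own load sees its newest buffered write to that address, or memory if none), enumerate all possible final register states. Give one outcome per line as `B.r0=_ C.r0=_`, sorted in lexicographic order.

outcome vector order: (B.r0,C.r0)
|TSO outcomes| = 4

B.r0=0 C.r0=0
B.r0=0 C.r0=2
B.r0=2 C.r0=0
B.r0=2 C.r0=2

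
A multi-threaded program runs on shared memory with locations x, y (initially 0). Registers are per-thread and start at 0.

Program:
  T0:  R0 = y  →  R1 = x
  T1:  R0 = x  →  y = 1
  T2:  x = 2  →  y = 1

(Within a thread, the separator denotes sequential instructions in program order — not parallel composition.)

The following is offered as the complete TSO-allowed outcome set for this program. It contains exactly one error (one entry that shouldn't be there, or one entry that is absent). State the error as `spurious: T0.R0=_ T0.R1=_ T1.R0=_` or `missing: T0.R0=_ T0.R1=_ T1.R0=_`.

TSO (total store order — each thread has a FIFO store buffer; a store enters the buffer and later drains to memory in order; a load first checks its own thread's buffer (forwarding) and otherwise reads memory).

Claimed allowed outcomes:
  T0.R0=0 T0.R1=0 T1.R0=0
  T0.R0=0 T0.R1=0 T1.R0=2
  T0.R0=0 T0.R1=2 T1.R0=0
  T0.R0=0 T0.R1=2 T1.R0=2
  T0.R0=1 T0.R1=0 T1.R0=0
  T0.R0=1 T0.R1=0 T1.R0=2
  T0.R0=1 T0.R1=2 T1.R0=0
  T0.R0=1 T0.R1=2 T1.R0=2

spurious: T0.R0=1 T0.R1=0 T1.R0=2

outcome vector order: (T0.R0,T0.R1,T1.R0)
TSO: 7 outcomes — {000 002 020 022 100 120 122}
claimed∖TSO = {102}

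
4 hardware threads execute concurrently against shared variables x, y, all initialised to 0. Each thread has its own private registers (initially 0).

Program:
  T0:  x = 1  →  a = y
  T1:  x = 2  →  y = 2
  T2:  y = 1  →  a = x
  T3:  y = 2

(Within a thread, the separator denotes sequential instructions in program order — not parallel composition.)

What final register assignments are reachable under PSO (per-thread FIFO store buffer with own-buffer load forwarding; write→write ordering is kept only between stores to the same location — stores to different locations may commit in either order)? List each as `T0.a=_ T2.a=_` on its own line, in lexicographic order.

outcome vector order: (T0.a,T2.a)
|PSO outcomes| = 9

T0.a=0 T2.a=0
T0.a=0 T2.a=1
T0.a=0 T2.a=2
T0.a=1 T2.a=0
T0.a=1 T2.a=1
T0.a=1 T2.a=2
T0.a=2 T2.a=0
T0.a=2 T2.a=1
T0.a=2 T2.a=2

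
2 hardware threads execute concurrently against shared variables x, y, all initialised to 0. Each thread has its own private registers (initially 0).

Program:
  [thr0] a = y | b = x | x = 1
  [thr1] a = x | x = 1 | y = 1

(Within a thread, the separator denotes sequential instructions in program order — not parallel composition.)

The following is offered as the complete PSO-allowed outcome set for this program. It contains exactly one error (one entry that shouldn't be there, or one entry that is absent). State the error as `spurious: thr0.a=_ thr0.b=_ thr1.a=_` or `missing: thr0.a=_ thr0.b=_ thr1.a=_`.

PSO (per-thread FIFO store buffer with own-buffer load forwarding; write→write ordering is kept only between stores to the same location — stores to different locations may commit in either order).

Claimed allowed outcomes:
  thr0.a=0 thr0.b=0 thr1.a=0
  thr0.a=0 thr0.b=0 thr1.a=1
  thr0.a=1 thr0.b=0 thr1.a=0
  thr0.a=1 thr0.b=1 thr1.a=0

outcome vector order: (thr0.a,thr0.b,thr1.a)
[PSO] allowed = {(0,0,0); (0,0,1); (0,1,0); (1,0,0); (1,1,0)}
PSO∖claimed = {(0,1,0)}

missing: thr0.a=0 thr0.b=1 thr1.a=0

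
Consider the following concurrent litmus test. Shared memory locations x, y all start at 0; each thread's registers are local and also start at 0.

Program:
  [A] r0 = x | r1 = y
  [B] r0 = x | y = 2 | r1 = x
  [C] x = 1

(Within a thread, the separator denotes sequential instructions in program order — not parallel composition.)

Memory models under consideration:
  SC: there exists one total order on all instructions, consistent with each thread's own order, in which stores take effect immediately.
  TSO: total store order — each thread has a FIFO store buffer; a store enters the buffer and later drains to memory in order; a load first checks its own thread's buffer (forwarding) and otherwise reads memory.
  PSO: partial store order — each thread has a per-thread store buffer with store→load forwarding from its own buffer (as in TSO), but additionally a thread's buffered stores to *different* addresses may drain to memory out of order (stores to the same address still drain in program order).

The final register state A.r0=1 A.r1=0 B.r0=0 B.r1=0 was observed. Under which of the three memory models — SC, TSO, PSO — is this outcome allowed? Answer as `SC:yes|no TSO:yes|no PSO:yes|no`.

SC:no TSO:yes PSO:yes

outcome vector order: (A.r0,A.r1,B.r0,B.r1)
[SC] allowed = {0000, 0001, 0011, 0200, 0201, 0211, 1001, 1011, 1200, 1201, 1211}
[TSO] allowed = {0000, 0001, 0011, 0200, 0201, 0211, 1000, 1001, 1011, 1200, 1201, 1211}
[PSO] allowed = {0000, 0001, 0011, 0200, 0201, 0211, 1000, 1001, 1011, 1200, 1201, 1211}
target 1000 ∈ {TSO,PSO}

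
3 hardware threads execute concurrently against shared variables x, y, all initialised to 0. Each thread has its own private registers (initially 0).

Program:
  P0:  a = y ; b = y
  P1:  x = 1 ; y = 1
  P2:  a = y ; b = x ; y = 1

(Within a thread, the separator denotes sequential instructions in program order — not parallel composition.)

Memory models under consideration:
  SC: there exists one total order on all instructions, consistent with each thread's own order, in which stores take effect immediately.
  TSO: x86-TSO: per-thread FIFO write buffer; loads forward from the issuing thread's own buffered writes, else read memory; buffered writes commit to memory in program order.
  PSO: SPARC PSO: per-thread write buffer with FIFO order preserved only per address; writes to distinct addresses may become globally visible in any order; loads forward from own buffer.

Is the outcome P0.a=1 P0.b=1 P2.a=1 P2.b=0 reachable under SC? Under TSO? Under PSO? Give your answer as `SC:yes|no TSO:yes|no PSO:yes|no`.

outcome vector order: (P0.a,P0.b,P2.a,P2.b)
SC (9): 0/0/0/0; 0/0/0/1; 0/0/1/1; 0/1/0/0; 0/1/0/1; 0/1/1/1; 1/1/0/0; 1/1/0/1; 1/1/1/1
TSO (9): 0/0/0/0; 0/0/0/1; 0/0/1/1; 0/1/0/0; 0/1/0/1; 0/1/1/1; 1/1/0/0; 1/1/0/1; 1/1/1/1
PSO (12): 0/0/0/0; 0/0/0/1; 0/0/1/0; 0/0/1/1; 0/1/0/0; 0/1/0/1; 0/1/1/0; 0/1/1/1; 1/1/0/0; 1/1/0/1; 1/1/1/0; 1/1/1/1
target 1/1/1/0 ∈ {PSO}

SC:no TSO:no PSO:yes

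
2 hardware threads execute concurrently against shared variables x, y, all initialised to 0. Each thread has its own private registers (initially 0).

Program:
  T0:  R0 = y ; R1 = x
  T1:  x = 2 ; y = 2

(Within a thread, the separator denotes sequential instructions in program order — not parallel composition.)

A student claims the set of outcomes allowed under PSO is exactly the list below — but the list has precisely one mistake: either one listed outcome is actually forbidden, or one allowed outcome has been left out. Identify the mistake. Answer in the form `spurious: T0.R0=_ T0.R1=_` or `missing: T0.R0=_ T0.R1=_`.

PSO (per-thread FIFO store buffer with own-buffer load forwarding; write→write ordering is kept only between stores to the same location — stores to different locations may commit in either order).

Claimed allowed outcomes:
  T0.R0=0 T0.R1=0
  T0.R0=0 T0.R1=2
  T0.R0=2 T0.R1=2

missing: T0.R0=2 T0.R1=0

outcome vector order: (T0.R0,T0.R1)
[PSO] allowed = {00 02 20 22}
PSO∖claimed = {20}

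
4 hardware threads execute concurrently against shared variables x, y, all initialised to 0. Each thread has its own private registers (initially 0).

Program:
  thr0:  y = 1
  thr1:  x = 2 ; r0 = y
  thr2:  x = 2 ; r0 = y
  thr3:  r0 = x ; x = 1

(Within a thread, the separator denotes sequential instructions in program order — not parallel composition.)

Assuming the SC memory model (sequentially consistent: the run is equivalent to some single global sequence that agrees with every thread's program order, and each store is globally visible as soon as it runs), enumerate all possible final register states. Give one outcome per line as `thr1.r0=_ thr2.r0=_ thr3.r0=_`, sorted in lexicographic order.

thr1.r0=0 thr2.r0=0 thr3.r0=0
thr1.r0=0 thr2.r0=0 thr3.r0=2
thr1.r0=0 thr2.r0=1 thr3.r0=0
thr1.r0=0 thr2.r0=1 thr3.r0=2
thr1.r0=1 thr2.r0=0 thr3.r0=0
thr1.r0=1 thr2.r0=0 thr3.r0=2
thr1.r0=1 thr2.r0=1 thr3.r0=0
thr1.r0=1 thr2.r0=1 thr3.r0=2

outcome vector order: (thr1.r0,thr2.r0,thr3.r0)
|SC outcomes| = 8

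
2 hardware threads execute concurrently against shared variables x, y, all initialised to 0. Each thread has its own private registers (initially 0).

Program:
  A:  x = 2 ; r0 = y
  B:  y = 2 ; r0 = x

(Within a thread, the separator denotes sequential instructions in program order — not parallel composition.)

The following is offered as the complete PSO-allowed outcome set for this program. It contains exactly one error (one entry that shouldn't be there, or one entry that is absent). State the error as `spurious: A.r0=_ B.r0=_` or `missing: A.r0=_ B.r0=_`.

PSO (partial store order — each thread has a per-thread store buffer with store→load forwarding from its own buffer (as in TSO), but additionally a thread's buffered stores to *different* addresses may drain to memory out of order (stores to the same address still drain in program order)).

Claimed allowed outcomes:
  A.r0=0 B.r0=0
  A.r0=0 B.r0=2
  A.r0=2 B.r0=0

missing: A.r0=2 B.r0=2

outcome vector order: (A.r0,B.r0)
under PSO → (0,0) (0,2) (2,0) (2,2)
PSO∖claimed = {(2,2)}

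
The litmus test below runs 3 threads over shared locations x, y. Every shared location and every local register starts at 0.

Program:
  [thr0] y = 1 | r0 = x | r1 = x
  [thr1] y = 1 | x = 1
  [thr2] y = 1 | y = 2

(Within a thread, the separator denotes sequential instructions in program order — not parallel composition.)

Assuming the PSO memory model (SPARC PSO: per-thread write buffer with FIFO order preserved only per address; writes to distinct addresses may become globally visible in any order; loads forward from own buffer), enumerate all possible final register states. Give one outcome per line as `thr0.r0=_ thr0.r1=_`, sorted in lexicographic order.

thr0.r0=0 thr0.r1=0
thr0.r0=0 thr0.r1=1
thr0.r0=1 thr0.r1=1

outcome vector order: (thr0.r0,thr0.r1)
|PSO outcomes| = 3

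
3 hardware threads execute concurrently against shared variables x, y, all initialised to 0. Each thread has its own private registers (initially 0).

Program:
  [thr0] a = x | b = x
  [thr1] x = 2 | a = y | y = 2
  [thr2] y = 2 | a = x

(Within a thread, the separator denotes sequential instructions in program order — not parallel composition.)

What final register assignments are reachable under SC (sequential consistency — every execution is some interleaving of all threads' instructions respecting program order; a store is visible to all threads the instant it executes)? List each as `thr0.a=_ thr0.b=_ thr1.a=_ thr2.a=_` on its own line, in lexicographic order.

thr0.a=0 thr0.b=0 thr1.a=0 thr2.a=2
thr0.a=0 thr0.b=0 thr1.a=2 thr2.a=0
thr0.a=0 thr0.b=0 thr1.a=2 thr2.a=2
thr0.a=0 thr0.b=2 thr1.a=0 thr2.a=2
thr0.a=0 thr0.b=2 thr1.a=2 thr2.a=0
thr0.a=0 thr0.b=2 thr1.a=2 thr2.a=2
thr0.a=2 thr0.b=2 thr1.a=0 thr2.a=2
thr0.a=2 thr0.b=2 thr1.a=2 thr2.a=0
thr0.a=2 thr0.b=2 thr1.a=2 thr2.a=2

outcome vector order: (thr0.a,thr0.b,thr1.a,thr2.a)
|SC outcomes| = 9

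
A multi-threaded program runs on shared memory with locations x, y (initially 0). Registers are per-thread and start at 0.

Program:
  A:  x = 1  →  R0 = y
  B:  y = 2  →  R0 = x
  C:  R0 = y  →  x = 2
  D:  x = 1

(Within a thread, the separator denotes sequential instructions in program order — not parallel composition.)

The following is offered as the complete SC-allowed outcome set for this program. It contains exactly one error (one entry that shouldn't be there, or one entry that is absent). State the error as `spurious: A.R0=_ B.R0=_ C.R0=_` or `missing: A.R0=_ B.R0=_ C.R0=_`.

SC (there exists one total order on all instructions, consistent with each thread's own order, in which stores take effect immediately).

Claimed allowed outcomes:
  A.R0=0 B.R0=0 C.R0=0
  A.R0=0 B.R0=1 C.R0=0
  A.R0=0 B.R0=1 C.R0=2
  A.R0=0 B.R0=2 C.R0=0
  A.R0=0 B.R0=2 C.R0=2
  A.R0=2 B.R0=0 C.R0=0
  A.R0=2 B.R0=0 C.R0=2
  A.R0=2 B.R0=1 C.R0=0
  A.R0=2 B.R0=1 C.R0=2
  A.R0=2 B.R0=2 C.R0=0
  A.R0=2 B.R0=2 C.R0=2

outcome vector order: (A.R0,B.R0,C.R0)
SC (10): <0 1 0>, <0 1 2>, <0 2 0>, <0 2 2>, <2 0 0>, <2 0 2>, <2 1 0>, <2 1 2>, <2 2 0>, <2 2 2>
claimed∖SC = {<0 0 0>}

spurious: A.R0=0 B.R0=0 C.R0=0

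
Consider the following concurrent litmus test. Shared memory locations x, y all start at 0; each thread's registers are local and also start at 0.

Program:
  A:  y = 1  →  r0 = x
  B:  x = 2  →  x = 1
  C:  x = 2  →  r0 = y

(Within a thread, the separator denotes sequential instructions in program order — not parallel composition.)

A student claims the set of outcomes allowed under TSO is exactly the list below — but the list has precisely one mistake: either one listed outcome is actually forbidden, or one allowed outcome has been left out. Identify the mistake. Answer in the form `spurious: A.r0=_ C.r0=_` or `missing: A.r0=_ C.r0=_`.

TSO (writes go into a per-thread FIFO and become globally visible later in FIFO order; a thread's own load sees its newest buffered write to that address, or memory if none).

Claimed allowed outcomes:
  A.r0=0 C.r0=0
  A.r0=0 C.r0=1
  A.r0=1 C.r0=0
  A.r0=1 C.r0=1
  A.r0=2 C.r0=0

outcome vector order: (A.r0,C.r0)
[TSO] allowed = {00, 01, 10, 11, 20, 21}
TSO∖claimed = {21}

missing: A.r0=2 C.r0=1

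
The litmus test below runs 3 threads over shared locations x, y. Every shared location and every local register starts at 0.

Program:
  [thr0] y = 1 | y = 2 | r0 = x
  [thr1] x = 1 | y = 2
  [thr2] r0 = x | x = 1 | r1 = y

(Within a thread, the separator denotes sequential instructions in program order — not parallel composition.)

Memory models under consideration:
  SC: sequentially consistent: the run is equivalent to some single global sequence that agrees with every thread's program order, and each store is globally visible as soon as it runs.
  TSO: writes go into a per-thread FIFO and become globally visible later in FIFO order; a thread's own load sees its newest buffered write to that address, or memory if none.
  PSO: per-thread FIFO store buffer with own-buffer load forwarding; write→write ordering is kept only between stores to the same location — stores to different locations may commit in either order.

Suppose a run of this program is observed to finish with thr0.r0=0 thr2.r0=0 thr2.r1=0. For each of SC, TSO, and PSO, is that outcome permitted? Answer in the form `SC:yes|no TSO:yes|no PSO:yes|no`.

outcome vector order: (thr0.r0,thr2.r0,thr2.r1)
SC (8): 0/0/2, 0/1/2, 1/0/0, 1/0/1, 1/0/2, 1/1/0, 1/1/1, 1/1/2
TSO (12): 0/0/0, 0/0/1, 0/0/2, 0/1/0, 0/1/1, 0/1/2, 1/0/0, 1/0/1, 1/0/2, 1/1/0, 1/1/1, 1/1/2
PSO (12): 0/0/0, 0/0/1, 0/0/2, 0/1/0, 0/1/1, 0/1/2, 1/0/0, 1/0/1, 1/0/2, 1/1/0, 1/1/1, 1/1/2
target 0/0/0 ∈ {TSO,PSO}

SC:no TSO:yes PSO:yes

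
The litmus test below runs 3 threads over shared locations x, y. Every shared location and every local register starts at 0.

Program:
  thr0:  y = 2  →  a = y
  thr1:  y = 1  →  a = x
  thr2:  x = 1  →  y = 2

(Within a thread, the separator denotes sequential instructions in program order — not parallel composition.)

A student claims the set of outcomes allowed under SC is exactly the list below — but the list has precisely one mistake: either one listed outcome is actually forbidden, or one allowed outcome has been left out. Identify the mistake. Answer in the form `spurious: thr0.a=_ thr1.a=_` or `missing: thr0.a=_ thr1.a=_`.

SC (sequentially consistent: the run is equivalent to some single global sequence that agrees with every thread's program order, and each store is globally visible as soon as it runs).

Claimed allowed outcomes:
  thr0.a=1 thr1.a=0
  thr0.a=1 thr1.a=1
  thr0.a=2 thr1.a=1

missing: thr0.a=2 thr1.a=0

outcome vector order: (thr0.a,thr1.a)
[SC] allowed = {1/0; 1/1; 2/0; 2/1}
SC∖claimed = {2/0}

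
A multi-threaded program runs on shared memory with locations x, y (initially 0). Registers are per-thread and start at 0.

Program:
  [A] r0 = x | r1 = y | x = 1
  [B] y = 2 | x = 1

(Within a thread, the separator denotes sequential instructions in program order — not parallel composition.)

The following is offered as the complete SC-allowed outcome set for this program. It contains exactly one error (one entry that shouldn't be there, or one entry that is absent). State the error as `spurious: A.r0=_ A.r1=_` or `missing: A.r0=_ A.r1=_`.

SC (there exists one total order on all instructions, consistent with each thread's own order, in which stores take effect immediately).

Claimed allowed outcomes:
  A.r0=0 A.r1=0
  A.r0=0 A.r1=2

missing: A.r0=1 A.r1=2

outcome vector order: (A.r0,A.r1)
[SC] allowed = {(0,0), (0,2), (1,2)}
SC∖claimed = {(1,2)}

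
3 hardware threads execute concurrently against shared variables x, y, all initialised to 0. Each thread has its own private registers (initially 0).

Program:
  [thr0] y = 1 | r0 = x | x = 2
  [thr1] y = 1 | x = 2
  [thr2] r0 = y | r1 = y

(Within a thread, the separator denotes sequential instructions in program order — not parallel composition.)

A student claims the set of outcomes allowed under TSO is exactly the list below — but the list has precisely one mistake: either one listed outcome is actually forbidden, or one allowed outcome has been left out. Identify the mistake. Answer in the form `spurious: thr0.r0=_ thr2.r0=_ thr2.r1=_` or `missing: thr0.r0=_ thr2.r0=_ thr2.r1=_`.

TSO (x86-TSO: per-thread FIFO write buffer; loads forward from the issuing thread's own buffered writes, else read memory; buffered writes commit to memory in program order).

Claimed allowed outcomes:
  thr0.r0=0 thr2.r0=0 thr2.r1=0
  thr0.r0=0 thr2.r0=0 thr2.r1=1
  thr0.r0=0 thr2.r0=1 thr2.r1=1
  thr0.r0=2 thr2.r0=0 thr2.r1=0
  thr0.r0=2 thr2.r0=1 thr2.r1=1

missing: thr0.r0=2 thr2.r0=0 thr2.r1=1

outcome vector order: (thr0.r0,thr2.r0,thr2.r1)
[TSO] allowed = {000 001 011 200 201 211}
TSO∖claimed = {201}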